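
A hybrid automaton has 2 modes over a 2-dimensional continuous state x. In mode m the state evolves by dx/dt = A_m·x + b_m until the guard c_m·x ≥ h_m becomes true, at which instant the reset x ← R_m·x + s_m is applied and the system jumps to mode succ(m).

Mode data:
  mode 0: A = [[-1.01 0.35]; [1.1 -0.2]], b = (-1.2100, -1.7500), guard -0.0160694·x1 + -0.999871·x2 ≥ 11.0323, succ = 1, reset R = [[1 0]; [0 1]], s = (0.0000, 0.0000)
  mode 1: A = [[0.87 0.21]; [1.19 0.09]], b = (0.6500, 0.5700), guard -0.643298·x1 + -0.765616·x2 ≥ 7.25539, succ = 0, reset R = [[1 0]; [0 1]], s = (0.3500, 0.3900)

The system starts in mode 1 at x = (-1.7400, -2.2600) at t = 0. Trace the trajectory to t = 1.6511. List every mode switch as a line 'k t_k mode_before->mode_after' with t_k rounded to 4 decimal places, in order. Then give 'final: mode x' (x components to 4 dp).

Mode 1: guard c·x = 7.2554 hit at Δt = 1.0741 (t = 1.0741), x⁻ = (-4.5404, -5.6615) → reset → x⁺ = (-4.1904, -5.2715), jump to mode 0
Mode 0: flow for 0.5770 to horizon, guard not reached → x = (-3.9143, -8.0426)

1 1.0741 1->0
final: 0 -3.9143 -8.0426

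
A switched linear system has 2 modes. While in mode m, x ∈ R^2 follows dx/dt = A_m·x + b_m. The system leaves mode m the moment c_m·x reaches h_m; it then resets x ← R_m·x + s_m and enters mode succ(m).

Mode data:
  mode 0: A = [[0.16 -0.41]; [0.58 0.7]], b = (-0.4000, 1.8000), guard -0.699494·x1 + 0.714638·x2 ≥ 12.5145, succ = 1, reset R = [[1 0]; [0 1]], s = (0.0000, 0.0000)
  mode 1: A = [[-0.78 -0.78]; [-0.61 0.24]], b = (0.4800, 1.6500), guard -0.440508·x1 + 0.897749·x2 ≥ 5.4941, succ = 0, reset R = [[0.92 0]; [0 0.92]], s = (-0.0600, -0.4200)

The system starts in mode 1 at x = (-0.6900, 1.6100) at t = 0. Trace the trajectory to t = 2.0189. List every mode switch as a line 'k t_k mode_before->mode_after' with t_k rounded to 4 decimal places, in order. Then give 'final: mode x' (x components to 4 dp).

Mode 1: guard c·x = 5.4941 hit at Δt = 1.1304 (t = 1.1304), x⁻ = (-1.9677, 5.1543) → reset → x⁺ = (-1.8703, 4.3220), jump to mode 0
Mode 0: flow for 0.8885 to horizon, guard not reached → x = (-4.9191, 8.0600)

1 1.1304 1->0
final: 0 -4.9191 8.0600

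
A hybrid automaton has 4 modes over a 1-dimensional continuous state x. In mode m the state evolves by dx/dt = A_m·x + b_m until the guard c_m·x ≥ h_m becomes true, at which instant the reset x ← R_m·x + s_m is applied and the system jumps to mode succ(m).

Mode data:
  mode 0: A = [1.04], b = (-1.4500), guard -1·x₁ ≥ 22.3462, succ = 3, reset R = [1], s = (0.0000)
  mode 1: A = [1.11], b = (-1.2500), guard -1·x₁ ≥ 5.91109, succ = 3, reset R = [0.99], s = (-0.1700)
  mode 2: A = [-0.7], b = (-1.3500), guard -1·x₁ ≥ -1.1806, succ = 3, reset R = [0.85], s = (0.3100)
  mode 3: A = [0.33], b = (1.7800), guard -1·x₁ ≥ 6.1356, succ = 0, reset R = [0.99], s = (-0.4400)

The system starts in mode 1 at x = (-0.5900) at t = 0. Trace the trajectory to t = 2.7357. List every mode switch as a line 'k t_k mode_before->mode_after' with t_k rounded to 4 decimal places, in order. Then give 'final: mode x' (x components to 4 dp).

1 1.2713 1->3
2 1.7752 3->0
final: 0 -20.0799

Mode 1: guard c·x = 5.9111 hit at Δt = 1.2713 (t = 1.2713), x⁻ = (-5.9111) → reset → x⁺ = (-6.0220), jump to mode 3
Mode 3: guard c·x = 6.1356 hit at Δt = 0.5039 (t = 1.7752), x⁻ = (-6.1356) → reset → x⁺ = (-6.5142), jump to mode 0
Mode 0: flow for 0.9605 to horizon, guard not reached → x = (-20.0799)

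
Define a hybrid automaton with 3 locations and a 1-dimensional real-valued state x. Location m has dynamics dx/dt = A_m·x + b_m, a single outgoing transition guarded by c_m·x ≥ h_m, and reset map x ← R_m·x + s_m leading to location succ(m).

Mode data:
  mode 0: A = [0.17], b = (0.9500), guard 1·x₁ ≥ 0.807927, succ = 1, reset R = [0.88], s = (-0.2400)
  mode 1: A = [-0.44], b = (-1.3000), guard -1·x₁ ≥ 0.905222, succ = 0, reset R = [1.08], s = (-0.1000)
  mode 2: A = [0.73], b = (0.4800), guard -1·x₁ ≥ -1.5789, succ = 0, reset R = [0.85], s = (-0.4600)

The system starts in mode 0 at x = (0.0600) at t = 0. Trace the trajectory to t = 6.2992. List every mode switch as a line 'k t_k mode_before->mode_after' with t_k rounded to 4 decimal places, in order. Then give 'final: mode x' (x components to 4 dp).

1 0.7315 0->1
2 1.8991 1->0
3 3.9536 0->1
4 5.1212 1->0
final: 0 -0.0776

Mode 0: guard c·x = 0.8079 hit at Δt = 0.7315 (t = 0.7315), x⁻ = (0.8079) → reset → x⁺ = (0.4710), jump to mode 1
Mode 1: guard c·x = 0.9052 hit at Δt = 1.1676 (t = 1.8991), x⁻ = (-0.9052) → reset → x⁺ = (-1.0776), jump to mode 0
Mode 0: guard c·x = 0.8079 hit at Δt = 2.0545 (t = 3.9536), x⁻ = (0.8079) → reset → x⁺ = (0.4710), jump to mode 1
Mode 1: guard c·x = 0.9052 hit at Δt = 1.1676 (t = 5.1212), x⁻ = (-0.9052) → reset → x⁺ = (-1.0776), jump to mode 0
Mode 0: flow for 1.1780 to horizon, guard not reached → x = (-0.0776)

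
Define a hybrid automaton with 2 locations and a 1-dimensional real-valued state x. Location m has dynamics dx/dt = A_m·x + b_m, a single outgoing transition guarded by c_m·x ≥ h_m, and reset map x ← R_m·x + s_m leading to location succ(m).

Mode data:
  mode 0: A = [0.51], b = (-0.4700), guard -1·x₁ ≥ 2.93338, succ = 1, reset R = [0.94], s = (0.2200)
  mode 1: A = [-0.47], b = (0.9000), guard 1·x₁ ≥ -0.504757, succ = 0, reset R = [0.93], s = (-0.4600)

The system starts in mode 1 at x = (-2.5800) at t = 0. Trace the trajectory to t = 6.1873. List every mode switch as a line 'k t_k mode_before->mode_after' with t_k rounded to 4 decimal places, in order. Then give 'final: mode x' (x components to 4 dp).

Mode 1: guard c·x = -0.5048 hit at Δt = 1.3177 (t = 1.3177), x⁻ = (-0.5048) → reset → x⁺ = (-0.9294), jump to mode 0
Mode 0: guard c·x = 2.9334 hit at Δt = 1.4385 (t = 2.7562), x⁻ = (-2.9334) → reset → x⁺ = (-2.5374), jump to mode 1
Mode 1: guard c·x = -0.5048 hit at Δt = 1.2974 (t = 4.0536), x⁻ = (-0.5048) → reset → x⁺ = (-0.9294), jump to mode 0
Mode 0: guard c·x = 2.9334 hit at Δt = 1.4385 (t = 5.4921), x⁻ = (-2.9334) → reset → x⁺ = (-2.5374), jump to mode 1
Mode 1: flow for 0.6952 to horizon, guard not reached → x = (-1.2964)

1 1.3177 1->0
2 2.7562 0->1
3 4.0536 1->0
4 5.4921 0->1
final: 1 -1.2964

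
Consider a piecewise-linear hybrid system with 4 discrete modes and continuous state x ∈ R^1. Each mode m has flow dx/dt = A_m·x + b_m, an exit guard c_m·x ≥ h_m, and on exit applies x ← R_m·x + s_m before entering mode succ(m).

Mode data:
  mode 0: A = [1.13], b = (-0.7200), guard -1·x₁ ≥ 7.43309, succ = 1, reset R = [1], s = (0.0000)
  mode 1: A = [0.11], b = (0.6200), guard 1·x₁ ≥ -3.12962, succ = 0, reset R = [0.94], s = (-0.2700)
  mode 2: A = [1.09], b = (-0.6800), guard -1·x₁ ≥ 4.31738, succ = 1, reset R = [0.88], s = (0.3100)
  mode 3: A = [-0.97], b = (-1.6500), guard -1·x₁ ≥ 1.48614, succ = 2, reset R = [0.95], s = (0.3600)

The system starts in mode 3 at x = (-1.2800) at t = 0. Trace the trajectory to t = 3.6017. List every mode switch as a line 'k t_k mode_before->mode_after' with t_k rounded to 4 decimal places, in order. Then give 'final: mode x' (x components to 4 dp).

Mode 3: guard c·x = 1.4861 hit at Δt = 0.6934 (t = 0.6934), x⁻ = (-1.4861) → reset → x⁺ = (-1.0518), jump to mode 2
Mode 2: guard c·x = 4.3174 hit at Δt = 0.9921 (t = 1.6855), x⁻ = (-4.3174) → reset → x⁺ = (-3.4893), jump to mode 1
Mode 1: guard c·x = -3.1296 hit at Δt = 1.4080 (t = 3.0935), x⁻ = (-3.1296) → reset → x⁺ = (-3.2118), jump to mode 0
Mode 0: flow for 0.5082 to horizon, guard not reached → x = (-6.1981)

1 0.6934 3->2
2 1.6855 2->1
3 3.0935 1->0
final: 0 -6.1981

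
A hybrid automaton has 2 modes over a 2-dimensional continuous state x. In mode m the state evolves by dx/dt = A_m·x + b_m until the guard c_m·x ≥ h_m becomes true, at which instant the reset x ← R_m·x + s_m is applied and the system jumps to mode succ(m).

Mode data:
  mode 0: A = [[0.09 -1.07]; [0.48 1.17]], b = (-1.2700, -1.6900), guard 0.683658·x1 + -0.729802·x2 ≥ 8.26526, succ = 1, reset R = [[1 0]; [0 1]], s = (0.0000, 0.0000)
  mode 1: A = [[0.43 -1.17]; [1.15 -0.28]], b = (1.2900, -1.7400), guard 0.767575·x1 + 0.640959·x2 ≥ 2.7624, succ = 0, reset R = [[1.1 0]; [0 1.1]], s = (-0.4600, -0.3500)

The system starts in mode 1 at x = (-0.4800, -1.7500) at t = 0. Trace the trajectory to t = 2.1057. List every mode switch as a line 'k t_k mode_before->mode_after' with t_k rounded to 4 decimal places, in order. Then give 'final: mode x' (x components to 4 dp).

Mode 1: guard c·x = 2.7624 hit at Δt = 1.1435 (t = 1.1435), x⁻ = (4.2674, -0.8006) → reset → x⁺ = (4.2341, -1.2306), jump to mode 0
Mode 0: flow for 0.9622 to horizon, guard not reached → x = (5.4265, -2.8919)

1 1.1435 1->0
final: 0 5.4265 -2.8919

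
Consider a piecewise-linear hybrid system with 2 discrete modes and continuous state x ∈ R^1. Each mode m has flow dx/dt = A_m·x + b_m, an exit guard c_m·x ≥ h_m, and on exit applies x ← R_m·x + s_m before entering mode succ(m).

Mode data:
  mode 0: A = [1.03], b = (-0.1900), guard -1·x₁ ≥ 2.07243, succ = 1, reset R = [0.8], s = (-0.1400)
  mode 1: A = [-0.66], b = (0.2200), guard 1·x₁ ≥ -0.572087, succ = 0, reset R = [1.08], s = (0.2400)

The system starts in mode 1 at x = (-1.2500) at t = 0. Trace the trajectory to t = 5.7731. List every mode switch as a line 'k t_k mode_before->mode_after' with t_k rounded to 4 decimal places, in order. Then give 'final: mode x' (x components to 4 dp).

Mode 1: guard c·x = -0.5721 hit at Δt = 0.8468 (t = 0.8468), x⁻ = (-0.5721) → reset → x⁺ = (-0.3779), jump to mode 0
Mode 0: guard c·x = 2.0724 hit at Δt = 1.3492 (t = 2.1960), x⁻ = (-2.0724) → reset → x⁺ = (-1.7979), jump to mode 1
Mode 1: guard c·x = -0.5721 hit at Δt = 1.2971 (t = 3.4931), x⁻ = (-0.5721) → reset → x⁺ = (-0.3779), jump to mode 0
Mode 0: guard c·x = 2.0724 hit at Δt = 1.3492 (t = 4.8423), x⁻ = (-2.0724) → reset → x⁺ = (-1.7979), jump to mode 1
Mode 1: flow for 0.9308 to horizon, guard not reached → x = (-0.8197)

1 0.8468 1->0
2 2.1960 0->1
3 3.4931 1->0
4 4.8423 0->1
final: 1 -0.8197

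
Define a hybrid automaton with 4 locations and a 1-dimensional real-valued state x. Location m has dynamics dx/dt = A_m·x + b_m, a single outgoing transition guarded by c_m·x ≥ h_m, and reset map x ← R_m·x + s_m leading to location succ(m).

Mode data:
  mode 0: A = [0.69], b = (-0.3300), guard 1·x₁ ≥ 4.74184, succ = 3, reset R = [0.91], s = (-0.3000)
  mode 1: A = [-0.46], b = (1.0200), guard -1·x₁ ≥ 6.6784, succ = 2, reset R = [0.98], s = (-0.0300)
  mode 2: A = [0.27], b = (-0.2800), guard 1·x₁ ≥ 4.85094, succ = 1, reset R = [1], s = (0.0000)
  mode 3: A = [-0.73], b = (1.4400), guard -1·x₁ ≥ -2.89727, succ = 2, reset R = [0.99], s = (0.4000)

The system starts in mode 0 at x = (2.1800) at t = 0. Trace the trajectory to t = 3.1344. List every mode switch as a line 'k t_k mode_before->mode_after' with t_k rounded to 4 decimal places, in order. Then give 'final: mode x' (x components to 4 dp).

1 1.3311 0->3
2 2.4167 3->2
final: 2 3.7454

Mode 0: guard c·x = 4.7418 hit at Δt = 1.3311 (t = 1.3311), x⁻ = (4.7418) → reset → x⁺ = (4.0151), jump to mode 3
Mode 3: guard c·x = -2.8973 hit at Δt = 1.0856 (t = 2.4167), x⁻ = (2.8973) → reset → x⁺ = (3.2683), jump to mode 2
Mode 2: flow for 0.7177 to horizon, guard not reached → x = (3.7454)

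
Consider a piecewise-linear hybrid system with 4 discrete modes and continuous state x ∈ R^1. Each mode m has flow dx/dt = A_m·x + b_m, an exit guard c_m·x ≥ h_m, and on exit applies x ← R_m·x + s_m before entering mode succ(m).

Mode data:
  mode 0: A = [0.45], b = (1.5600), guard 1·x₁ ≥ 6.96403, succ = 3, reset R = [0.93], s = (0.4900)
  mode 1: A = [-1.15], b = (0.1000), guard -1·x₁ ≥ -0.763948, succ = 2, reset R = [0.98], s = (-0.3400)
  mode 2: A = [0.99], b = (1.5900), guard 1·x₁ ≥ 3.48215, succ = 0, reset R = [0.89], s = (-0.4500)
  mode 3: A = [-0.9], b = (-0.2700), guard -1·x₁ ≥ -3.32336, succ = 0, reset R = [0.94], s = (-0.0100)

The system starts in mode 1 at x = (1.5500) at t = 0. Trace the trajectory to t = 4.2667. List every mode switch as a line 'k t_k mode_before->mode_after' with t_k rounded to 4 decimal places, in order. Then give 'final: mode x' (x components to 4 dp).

1 0.6701 1->2
2 1.6059 2->0
3 2.7923 0->3
4 3.5655 3->0
final: 0 5.5554

Mode 1: guard c·x = -0.7639 hit at Δt = 0.6701 (t = 0.6701), x⁻ = (0.7639) → reset → x⁺ = (0.4087), jump to mode 2
Mode 2: guard c·x = 3.4821 hit at Δt = 0.9358 (t = 1.6059), x⁻ = (3.4821) → reset → x⁺ = (2.6491), jump to mode 0
Mode 0: guard c·x = 6.9640 hit at Δt = 1.1864 (t = 2.7923), x⁻ = (6.9640) → reset → x⁺ = (6.9665), jump to mode 3
Mode 3: guard c·x = -3.3234 hit at Δt = 0.7732 (t = 3.5655), x⁻ = (3.3234) → reset → x⁺ = (3.1140), jump to mode 0
Mode 0: flow for 0.7012 to horizon, guard not reached → x = (5.5554)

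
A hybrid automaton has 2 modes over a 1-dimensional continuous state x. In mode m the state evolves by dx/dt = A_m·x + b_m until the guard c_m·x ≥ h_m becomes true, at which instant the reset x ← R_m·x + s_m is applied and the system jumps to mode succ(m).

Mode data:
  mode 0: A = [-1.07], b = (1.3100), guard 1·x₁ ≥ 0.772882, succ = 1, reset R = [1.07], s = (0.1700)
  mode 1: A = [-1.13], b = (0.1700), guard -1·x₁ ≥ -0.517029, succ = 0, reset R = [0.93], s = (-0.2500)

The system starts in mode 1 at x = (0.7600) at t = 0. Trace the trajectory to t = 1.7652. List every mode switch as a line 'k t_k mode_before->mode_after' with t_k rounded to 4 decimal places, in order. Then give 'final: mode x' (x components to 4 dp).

Mode 1: guard c·x = -0.5170 hit at Δt = 0.4500 (t = 0.4500), x⁻ = (0.5170) → reset → x⁺ = (0.2308), jump to mode 0
Mode 0: guard c·x = 0.7729 hit at Δt = 0.7372 (t = 1.1872), x⁻ = (0.7729) → reset → x⁺ = (0.9970), jump to mode 1
Mode 1: flow for 0.5780 to horizon, guard not reached → x = (0.5910)

1 0.4500 1->0
2 1.1872 0->1
final: 1 0.5910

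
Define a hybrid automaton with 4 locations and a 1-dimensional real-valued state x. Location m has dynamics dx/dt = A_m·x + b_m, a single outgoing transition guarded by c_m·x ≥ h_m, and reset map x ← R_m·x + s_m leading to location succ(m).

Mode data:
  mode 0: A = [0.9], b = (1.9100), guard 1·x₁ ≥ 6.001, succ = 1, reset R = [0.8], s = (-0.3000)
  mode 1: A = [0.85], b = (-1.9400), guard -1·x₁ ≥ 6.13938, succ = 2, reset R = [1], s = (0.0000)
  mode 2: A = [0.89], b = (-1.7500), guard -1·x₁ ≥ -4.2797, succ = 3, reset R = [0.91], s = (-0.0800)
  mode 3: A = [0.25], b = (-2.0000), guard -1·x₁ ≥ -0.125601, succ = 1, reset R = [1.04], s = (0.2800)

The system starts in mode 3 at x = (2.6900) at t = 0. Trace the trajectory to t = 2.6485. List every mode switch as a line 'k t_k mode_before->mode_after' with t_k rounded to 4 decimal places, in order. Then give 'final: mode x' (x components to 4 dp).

1 1.5761 3->1
final: 1 -2.3748

Mode 3: guard c·x = -0.1256 hit at Δt = 1.5761 (t = 1.5761), x⁻ = (0.1256) → reset → x⁺ = (0.4106), jump to mode 1
Mode 1: flow for 1.0724 to horizon, guard not reached → x = (-2.3748)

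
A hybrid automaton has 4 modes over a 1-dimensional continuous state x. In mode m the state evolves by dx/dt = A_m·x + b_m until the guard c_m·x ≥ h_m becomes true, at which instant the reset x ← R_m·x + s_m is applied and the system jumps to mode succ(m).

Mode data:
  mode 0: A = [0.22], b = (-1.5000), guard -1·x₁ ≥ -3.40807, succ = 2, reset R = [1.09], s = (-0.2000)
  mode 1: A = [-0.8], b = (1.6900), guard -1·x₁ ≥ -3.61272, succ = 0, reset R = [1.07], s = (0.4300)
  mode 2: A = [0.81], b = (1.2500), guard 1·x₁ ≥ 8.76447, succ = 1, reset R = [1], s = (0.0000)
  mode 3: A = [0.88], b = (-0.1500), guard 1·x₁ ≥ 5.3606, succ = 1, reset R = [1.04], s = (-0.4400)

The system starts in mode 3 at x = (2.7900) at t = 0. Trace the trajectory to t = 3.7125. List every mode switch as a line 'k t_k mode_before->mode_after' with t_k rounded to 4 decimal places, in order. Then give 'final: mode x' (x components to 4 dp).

1 0.7770 3->1
2 1.6526 1->0
3 3.0229 0->2
final: 2 7.2991

Mode 3: guard c·x = 5.3606 hit at Δt = 0.7770 (t = 0.7770), x⁻ = (5.3606) → reset → x⁺ = (5.1350), jump to mode 1
Mode 1: guard c·x = -3.6127 hit at Δt = 0.8756 (t = 1.6526), x⁻ = (3.6127) → reset → x⁺ = (4.2956), jump to mode 0
Mode 0: guard c·x = -3.4081 hit at Δt = 1.3703 (t = 3.0229), x⁻ = (3.4081) → reset → x⁺ = (3.5148), jump to mode 2
Mode 2: flow for 0.6896 to horizon, guard not reached → x = (7.2991)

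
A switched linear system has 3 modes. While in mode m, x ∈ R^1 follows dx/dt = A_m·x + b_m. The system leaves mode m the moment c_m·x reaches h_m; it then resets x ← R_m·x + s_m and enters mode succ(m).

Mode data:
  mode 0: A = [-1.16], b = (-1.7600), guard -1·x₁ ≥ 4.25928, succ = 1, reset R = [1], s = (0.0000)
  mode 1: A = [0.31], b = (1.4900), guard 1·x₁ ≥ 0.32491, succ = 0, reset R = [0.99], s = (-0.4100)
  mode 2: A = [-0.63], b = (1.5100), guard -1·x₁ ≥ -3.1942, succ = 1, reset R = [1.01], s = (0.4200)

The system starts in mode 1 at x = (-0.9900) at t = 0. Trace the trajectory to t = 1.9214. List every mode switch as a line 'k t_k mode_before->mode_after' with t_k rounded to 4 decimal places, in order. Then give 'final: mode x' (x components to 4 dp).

1 0.9550 1->0
final: 0 -1.0515

Mode 1: guard c·x = 0.3249 hit at Δt = 0.9550 (t = 0.9550), x⁻ = (0.3249) → reset → x⁺ = (-0.0883), jump to mode 0
Mode 0: flow for 0.9664 to horizon, guard not reached → x = (-1.0515)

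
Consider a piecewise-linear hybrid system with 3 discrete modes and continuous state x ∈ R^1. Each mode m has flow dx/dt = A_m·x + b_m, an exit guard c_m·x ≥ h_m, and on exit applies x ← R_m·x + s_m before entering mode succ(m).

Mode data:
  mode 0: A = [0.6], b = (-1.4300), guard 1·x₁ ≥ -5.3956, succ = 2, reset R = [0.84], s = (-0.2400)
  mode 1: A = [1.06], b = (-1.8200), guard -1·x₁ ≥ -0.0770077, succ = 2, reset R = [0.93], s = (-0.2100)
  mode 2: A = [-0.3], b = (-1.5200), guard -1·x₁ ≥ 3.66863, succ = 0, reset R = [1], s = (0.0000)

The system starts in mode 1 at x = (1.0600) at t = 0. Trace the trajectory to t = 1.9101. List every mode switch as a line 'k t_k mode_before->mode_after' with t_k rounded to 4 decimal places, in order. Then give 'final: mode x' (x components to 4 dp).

Mode 1: guard c·x = -0.0770 hit at Δt = 0.8630 (t = 0.8630), x⁻ = (0.0770) → reset → x⁺ = (-0.1384), jump to mode 2
Mode 2: flow for 1.0471 to horizon, guard not reached → x = (-1.4669)

1 0.8630 1->2
final: 2 -1.4669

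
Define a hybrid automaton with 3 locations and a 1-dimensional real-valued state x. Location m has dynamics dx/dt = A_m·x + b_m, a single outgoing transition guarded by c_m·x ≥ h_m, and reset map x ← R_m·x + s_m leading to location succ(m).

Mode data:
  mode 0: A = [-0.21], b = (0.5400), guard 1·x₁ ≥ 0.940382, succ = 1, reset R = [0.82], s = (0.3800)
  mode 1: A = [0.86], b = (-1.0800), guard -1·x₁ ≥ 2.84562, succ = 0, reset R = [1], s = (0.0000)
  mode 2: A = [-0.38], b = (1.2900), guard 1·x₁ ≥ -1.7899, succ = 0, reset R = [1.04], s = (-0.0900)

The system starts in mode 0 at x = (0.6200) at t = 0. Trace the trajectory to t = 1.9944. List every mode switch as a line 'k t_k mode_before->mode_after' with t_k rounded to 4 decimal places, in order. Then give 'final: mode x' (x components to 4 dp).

Mode 0: guard c·x = 0.9404 hit at Δt = 0.8540 (t = 0.8540), x⁻ = (0.9404) → reset → x⁺ = (1.1511), jump to mode 1
Mode 1: flow for 1.1404 to horizon, guard not reached → x = (0.9766)

1 0.8540 0->1
final: 1 0.9766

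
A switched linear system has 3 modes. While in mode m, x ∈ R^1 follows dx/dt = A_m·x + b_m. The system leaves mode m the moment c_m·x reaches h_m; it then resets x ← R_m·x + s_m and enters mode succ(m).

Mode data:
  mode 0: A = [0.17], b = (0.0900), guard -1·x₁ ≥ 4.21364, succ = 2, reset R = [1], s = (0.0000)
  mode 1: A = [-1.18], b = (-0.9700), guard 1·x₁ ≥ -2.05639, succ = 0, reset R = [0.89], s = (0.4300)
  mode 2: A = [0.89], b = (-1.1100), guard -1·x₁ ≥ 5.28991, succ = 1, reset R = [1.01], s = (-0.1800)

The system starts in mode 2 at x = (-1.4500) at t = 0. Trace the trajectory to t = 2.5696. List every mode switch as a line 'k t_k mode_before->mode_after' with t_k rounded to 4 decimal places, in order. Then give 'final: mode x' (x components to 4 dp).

1 0.9947 2->1
2 2.1279 1->0
final: 0 -1.4681

Mode 2: guard c·x = 5.2899 hit at Δt = 0.9947 (t = 0.9947), x⁻ = (-5.2899) → reset → x⁺ = (-5.5228), jump to mode 1
Mode 1: guard c·x = -2.0564 hit at Δt = 1.1332 (t = 2.1279), x⁻ = (-2.0564) → reset → x⁺ = (-1.4002), jump to mode 0
Mode 0: flow for 0.4417 to horizon, guard not reached → x = (-1.4681)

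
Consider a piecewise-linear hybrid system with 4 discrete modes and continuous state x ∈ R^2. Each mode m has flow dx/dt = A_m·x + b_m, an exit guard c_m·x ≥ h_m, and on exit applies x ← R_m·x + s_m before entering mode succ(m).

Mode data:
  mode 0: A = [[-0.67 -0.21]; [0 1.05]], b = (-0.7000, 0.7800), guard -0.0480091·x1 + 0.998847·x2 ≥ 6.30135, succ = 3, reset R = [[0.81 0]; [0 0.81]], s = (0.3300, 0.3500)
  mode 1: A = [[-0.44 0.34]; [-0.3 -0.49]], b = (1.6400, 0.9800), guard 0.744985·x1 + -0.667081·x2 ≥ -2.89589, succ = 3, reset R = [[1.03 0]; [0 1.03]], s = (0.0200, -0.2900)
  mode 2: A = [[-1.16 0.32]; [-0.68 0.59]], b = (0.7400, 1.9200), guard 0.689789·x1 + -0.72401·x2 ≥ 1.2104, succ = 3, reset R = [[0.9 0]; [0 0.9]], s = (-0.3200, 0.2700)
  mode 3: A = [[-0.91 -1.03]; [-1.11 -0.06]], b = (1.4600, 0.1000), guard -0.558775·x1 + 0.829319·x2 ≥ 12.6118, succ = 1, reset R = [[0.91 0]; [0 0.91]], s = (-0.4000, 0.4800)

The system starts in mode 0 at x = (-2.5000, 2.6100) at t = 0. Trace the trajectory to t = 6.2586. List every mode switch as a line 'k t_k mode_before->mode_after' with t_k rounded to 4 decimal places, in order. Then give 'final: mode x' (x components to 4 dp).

1 0.6919 0->3
2 2.1970 3->1
3 3.7148 1->3
4 5.7778 3->1
final: 1 -2.6684 9.2995

Mode 0: guard c·x = 6.3014 hit at Δt = 0.6919 (t = 0.6919), x⁻ = (-2.4628, 6.1903) → reset → x⁺ = (-1.6648, 5.3641), jump to mode 3
Mode 3: guard c·x = 12.6118 hit at Δt = 1.5051 (t = 2.1970), x⁻ = (-6.2002, 11.0299) → reset → x⁺ = (-6.0422, 10.5172), jump to mode 1
Mode 1: guard c·x = -2.8959 hit at Δt = 1.5178 (t = 3.7148), x⁻ = (1.8231, 6.3771) → reset → x⁺ = (1.8978, 6.2784), jump to mode 3
Mode 3: guard c·x = 12.6118 hit at Δt = 2.0630 (t = 5.7778), x⁻ = (-6.1335, 11.0748) → reset → x⁺ = (-5.9815, 10.5581), jump to mode 1
Mode 1: flow for 0.4808 to horizon, guard not reached → x = (-2.6684, 9.2995)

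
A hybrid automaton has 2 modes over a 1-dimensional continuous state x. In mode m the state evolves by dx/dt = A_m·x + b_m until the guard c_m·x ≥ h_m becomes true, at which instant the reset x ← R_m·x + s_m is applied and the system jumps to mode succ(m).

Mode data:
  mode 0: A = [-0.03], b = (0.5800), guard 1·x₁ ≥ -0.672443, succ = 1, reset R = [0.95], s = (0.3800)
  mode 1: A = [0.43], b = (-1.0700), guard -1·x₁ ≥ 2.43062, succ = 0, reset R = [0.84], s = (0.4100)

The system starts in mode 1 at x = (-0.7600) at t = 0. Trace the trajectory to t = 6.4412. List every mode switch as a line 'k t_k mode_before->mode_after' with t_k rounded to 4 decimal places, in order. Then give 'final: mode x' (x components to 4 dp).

Mode 1: guard c·x = 2.4306 hit at Δt = 0.9650 (t = 0.9650), x⁻ = (-2.4306) → reset → x⁺ = (-1.6317), jump to mode 0
Mode 0: guard c·x = -0.6724 hit at Δt = 1.5612 (t = 2.5262), x⁻ = (-0.6724) → reset → x⁺ = (-0.2588), jump to mode 1
Mode 1: guard c·x = 2.4306 hit at Δt = 1.3547 (t = 3.8809), x⁻ = (-2.4306) → reset → x⁺ = (-1.6317), jump to mode 0
Mode 0: guard c·x = -0.6724 hit at Δt = 1.5612 (t = 5.4421), x⁻ = (-0.6724) → reset → x⁺ = (-0.2588), jump to mode 1
Mode 1: flow for 0.9991 to horizon, guard not reached → x = (-1.7331)

1 0.9650 1->0
2 2.5262 0->1
3 3.8809 1->0
4 5.4421 0->1
final: 1 -1.7331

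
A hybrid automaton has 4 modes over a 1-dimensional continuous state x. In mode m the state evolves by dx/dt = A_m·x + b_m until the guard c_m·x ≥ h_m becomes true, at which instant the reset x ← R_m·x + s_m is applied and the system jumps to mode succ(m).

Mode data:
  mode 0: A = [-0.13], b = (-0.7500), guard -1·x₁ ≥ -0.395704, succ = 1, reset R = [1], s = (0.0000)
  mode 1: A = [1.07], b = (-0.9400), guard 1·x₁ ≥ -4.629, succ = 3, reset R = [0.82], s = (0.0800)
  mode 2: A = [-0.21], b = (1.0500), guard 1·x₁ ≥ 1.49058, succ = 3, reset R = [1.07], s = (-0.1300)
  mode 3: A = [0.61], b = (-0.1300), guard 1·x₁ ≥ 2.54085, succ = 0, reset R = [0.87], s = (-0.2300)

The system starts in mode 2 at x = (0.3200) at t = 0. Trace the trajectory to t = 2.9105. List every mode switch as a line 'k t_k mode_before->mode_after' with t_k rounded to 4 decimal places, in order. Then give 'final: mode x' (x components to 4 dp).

Mode 2: guard c·x = 1.4906 hit at Δt = 1.3707 (t = 1.3707), x⁻ = (1.4906) → reset → x⁺ = (1.4649), jump to mode 3
Mode 3: guard c·x = 2.5408 hit at Δt = 1.0169 (t = 2.3876), x⁻ = (2.5408) → reset → x⁺ = (1.9805), jump to mode 0
Mode 0: flow for 0.5229 to horizon, guard not reached → x = (1.4712)

1 1.3707 2->3
2 2.3876 3->0
final: 0 1.4712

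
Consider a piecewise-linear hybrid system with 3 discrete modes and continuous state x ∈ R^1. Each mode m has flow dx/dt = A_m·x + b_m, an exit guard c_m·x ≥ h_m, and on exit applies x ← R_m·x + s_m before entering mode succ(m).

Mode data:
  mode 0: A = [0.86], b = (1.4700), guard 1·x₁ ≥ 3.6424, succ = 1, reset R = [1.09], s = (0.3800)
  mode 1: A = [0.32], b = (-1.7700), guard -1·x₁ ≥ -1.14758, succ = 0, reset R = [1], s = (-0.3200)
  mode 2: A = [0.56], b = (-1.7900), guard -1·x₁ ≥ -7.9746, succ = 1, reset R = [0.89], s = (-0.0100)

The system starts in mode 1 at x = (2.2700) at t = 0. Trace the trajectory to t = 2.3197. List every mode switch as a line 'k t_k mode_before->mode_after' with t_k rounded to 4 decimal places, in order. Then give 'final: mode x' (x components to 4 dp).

Mode 1: guard c·x = -1.1476 hit at Δt = 0.9243 (t = 0.9243), x⁻ = (1.1476) → reset → x⁺ = (0.8276), jump to mode 0
Mode 0: guard c·x = 3.6424 hit at Δt = 0.8680 (t = 1.7923), x⁻ = (3.6424) → reset → x⁺ = (4.3502), jump to mode 1
Mode 1: flow for 0.5274 to horizon, guard not reached → x = (4.1331)

1 0.9243 1->0
2 1.7923 0->1
final: 1 4.1331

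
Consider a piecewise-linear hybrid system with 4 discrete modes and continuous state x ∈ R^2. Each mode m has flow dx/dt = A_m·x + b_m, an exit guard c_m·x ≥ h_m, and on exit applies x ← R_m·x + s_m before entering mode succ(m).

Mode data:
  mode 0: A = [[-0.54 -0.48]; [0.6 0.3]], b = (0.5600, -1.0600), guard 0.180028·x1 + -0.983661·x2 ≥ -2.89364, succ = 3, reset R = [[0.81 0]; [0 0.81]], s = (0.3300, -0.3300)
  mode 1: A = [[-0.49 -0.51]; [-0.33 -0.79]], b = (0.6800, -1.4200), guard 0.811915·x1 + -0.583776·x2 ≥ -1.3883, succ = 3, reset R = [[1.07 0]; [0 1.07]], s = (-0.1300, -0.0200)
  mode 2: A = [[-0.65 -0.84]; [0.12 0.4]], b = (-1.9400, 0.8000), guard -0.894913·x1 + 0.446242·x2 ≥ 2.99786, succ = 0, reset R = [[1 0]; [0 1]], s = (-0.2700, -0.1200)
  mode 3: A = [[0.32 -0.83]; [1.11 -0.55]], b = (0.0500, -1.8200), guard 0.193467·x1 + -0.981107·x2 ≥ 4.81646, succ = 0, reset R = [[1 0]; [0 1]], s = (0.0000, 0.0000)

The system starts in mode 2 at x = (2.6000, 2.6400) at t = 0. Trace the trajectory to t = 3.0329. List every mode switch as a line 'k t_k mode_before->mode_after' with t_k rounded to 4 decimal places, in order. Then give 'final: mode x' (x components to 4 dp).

1 0.7277 2->0
2 2.1889 0->3
final: 3 -1.5824 -1.2378

Mode 2: guard c·x = 2.9979 hit at Δt = 0.7277 (t = 0.7277), x⁻ = (-1.2155, 4.2805) → reset → x⁺ = (-1.4855, 4.1605), jump to mode 0
Mode 0: guard c·x = -2.8936 hit at Δt = 1.4612 (t = 2.1889), x⁻ = (-1.7412, 2.6230) → reset → x⁺ = (-1.0804, 1.7947), jump to mode 3
Mode 3: flow for 0.8440 to horizon, guard not reached → x = (-1.5824, -1.2378)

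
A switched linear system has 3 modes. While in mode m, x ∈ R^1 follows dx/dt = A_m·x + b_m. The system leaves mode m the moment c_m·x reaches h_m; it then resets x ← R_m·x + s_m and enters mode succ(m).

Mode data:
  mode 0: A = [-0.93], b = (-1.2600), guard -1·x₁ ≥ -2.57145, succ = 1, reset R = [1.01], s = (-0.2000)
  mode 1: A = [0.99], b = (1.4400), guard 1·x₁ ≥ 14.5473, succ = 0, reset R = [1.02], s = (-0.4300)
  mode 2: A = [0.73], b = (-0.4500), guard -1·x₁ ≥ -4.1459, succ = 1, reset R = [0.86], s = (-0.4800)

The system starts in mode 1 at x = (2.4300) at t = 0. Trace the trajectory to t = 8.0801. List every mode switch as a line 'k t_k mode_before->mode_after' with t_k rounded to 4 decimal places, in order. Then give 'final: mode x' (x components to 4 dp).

Mode 1: guard c·x = 14.5473 hit at Δt = 1.4300 (t = 1.4300), x⁻ = (14.5473) → reset → x⁺ = (14.4082), jump to mode 0
Mode 0: guard c·x = -2.5715 hit at Δt = 1.4946 (t = 2.9246), x⁻ = (2.5714) → reset → x⁺ = (2.3972), jump to mode 1
Mode 1: guard c·x = 14.5473 hit at Δt = 1.4386 (t = 4.3632), x⁻ = (14.5473) → reset → x⁺ = (14.4082), jump to mode 0
Mode 0: guard c·x = -2.5715 hit at Δt = 1.4946 (t = 5.8578), x⁻ = (2.5714) → reset → x⁺ = (2.3972), jump to mode 1
Mode 1: guard c·x = 14.5473 hit at Δt = 1.4386 (t = 7.2963), x⁻ = (14.5473) → reset → x⁺ = (14.4082), jump to mode 0
Mode 0: flow for 0.7838 to horizon, guard not reached → x = (6.2499)

1 1.4300 1->0
2 2.9246 0->1
3 4.3632 1->0
4 5.8578 0->1
5 7.2963 1->0
final: 0 6.2499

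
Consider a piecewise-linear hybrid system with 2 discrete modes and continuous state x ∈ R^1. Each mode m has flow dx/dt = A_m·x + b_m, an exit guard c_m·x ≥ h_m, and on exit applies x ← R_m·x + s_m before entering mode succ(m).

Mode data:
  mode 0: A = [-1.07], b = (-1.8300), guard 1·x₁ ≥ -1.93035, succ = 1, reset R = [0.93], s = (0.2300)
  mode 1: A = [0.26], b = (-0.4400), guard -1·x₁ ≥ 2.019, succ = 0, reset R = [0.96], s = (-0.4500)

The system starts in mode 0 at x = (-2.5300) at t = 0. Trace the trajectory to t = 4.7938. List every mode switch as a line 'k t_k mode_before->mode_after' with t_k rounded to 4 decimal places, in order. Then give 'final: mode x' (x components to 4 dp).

Mode 0: guard c·x = -1.9304 hit at Δt = 1.2290 (t = 1.2290), x⁻ = (-1.9304) → reset → x⁺ = (-1.5652), jump to mode 1
Mode 1: guard c·x = 2.0190 hit at Δt = 0.5016 (t = 1.7306), x⁻ = (-2.0190) → reset → x⁺ = (-2.3882), jump to mode 0
Mode 0: guard c·x = -1.9304 hit at Δt = 1.0515 (t = 2.7821), x⁻ = (-1.9304) → reset → x⁺ = (-1.5652), jump to mode 1
Mode 1: guard c·x = 2.0190 hit at Δt = 0.5016 (t = 3.2837), x⁻ = (-2.0190) → reset → x⁺ = (-2.3882), jump to mode 0
Mode 0: guard c·x = -1.9304 hit at Δt = 1.0515 (t = 4.3352), x⁻ = (-1.9303) → reset → x⁺ = (-1.5652), jump to mode 1
Mode 1: flow for 0.4586 to horizon, guard not reached → x = (-1.9777)

1 1.2290 0->1
2 1.7306 1->0
3 2.7821 0->1
4 3.2837 1->0
5 4.3352 0->1
final: 1 -1.9777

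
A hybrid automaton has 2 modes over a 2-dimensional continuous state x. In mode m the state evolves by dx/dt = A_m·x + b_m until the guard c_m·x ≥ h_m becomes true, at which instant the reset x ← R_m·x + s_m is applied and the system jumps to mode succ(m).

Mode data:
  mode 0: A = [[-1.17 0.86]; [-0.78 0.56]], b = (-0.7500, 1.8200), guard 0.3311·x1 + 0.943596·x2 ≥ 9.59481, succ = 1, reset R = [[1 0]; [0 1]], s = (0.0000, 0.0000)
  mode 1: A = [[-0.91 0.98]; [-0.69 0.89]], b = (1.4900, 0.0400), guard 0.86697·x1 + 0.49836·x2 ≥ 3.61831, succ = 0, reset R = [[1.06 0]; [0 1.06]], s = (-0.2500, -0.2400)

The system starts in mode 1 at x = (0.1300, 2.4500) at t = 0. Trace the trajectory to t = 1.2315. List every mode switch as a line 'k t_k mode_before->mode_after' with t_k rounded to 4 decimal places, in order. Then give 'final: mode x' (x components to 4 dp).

1 0.5823 1->0
final: 0 2.3419 5.2565

Mode 1: guard c·x = 3.6183 hit at Δt = 0.5823 (t = 0.5823), x⁻ = (2.1154, 3.5803) → reset → x⁺ = (1.9924, 3.5551), jump to mode 0
Mode 0: flow for 0.6492 to horizon, guard not reached → x = (2.3419, 5.2565)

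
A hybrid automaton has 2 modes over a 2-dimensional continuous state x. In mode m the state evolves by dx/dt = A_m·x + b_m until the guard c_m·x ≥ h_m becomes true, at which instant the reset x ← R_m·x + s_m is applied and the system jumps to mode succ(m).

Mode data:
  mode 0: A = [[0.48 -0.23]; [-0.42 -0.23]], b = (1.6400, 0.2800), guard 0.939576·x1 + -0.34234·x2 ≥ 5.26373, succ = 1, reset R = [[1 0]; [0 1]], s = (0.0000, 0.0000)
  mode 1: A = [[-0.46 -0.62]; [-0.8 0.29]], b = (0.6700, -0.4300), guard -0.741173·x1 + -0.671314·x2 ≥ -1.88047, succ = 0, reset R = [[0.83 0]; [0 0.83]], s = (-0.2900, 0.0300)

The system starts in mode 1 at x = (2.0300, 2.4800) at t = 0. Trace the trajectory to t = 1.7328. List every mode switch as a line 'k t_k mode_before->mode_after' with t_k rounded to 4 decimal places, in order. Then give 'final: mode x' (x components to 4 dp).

1 0.7981 1->0
final: 0 2.4751 0.8632

Mode 1: guard c·x = -1.8805 hit at Δt = 0.7981 (t = 0.7981), x⁻ = (1.0189, 1.6763) → reset → x⁺ = (0.5557, 1.4213), jump to mode 0
Mode 0: flow for 0.9347 to horizon, guard not reached → x = (2.4751, 0.8632)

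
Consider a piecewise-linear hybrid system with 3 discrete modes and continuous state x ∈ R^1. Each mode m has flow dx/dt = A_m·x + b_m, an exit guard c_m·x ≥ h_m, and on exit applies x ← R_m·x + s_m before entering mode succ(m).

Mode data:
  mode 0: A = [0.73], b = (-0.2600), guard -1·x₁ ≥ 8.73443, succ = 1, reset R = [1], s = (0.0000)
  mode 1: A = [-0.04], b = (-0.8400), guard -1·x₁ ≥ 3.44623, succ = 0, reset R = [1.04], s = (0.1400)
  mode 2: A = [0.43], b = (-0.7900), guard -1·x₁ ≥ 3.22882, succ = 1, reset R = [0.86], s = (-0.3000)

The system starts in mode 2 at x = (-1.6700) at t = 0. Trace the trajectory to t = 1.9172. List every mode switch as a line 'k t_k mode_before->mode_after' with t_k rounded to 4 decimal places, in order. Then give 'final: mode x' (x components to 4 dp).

Mode 2: guard c·x = 3.2288 hit at Δt = 0.8552 (t = 0.8552), x⁻ = (-3.2288) → reset → x⁺ = (-3.0768), jump to mode 1
Mode 1: guard c·x = 3.4462 hit at Δt = 0.5207 (t = 1.3759), x⁻ = (-3.4462) → reset → x⁺ = (-3.4441), jump to mode 0
Mode 0: flow for 0.5413 to horizon, guard not reached → x = (-5.2857)

1 0.8552 2->1
2 1.3759 1->0
final: 0 -5.2857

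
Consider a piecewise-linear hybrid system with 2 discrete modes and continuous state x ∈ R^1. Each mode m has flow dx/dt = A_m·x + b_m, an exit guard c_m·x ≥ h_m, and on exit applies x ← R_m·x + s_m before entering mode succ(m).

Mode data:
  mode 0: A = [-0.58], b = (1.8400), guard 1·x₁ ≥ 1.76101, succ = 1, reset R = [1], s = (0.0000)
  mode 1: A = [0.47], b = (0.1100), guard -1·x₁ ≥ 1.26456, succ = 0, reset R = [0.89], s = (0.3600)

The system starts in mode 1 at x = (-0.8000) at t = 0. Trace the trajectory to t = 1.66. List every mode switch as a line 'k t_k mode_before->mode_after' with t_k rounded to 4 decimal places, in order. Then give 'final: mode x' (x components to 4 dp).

Mode 1: guard c·x = 1.2646 hit at Δt = 1.2751 (t = 1.2751), x⁻ = (-1.2646) → reset → x⁺ = (-0.7655), jump to mode 0
Mode 0: flow for 0.3849 to horizon, guard not reached → x = (0.0224)

1 1.2751 1->0
final: 0 0.0224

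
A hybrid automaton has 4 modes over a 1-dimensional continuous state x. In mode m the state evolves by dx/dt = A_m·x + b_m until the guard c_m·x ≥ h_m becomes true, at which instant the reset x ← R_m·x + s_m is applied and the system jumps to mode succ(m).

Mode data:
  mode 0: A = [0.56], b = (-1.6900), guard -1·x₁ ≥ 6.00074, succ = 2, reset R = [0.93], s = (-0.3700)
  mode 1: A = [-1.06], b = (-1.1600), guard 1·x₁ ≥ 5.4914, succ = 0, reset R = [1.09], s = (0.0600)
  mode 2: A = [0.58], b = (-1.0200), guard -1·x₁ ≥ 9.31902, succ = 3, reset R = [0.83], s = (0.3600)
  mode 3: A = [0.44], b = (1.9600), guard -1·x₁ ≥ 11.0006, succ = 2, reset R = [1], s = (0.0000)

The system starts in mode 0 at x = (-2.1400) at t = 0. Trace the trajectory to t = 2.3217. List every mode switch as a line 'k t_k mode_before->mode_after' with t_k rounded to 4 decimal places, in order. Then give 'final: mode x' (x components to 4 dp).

Mode 0: guard c·x = 6.0007 hit at Δt = 0.9978 (t = 0.9978), x⁻ = (-6.0007) → reset → x⁺ = (-5.9507), jump to mode 2
Mode 2: guard c·x = 9.3190 hit at Δt = 0.6250 (t = 1.6228), x⁻ = (-9.3190) → reset → x⁺ = (-7.3748), jump to mode 3
Mode 3: flow for 0.6989 to horizon, guard not reached → x = (-8.4262)

1 0.9978 0->2
2 1.6228 2->3
final: 3 -8.4262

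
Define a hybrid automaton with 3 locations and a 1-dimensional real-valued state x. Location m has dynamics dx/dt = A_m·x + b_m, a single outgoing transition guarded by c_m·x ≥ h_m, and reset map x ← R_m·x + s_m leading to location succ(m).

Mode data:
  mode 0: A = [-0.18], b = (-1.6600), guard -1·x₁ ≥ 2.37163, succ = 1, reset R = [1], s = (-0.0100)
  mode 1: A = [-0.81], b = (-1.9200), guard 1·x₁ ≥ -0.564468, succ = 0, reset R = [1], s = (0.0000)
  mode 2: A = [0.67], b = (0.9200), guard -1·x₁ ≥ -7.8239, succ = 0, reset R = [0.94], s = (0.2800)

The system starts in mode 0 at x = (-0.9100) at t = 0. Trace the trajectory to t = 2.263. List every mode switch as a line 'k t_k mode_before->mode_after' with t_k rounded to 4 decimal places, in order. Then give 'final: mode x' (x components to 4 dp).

Mode 0: guard c·x = 2.3716 hit at Δt = 1.0744 (t = 1.0744), x⁻ = (-2.3716) → reset → x⁺ = (-2.3816), jump to mode 1
Mode 1: flow for 1.1886 to horizon, guard not reached → x = (-2.3747)

1 1.0744 0->1
final: 1 -2.3747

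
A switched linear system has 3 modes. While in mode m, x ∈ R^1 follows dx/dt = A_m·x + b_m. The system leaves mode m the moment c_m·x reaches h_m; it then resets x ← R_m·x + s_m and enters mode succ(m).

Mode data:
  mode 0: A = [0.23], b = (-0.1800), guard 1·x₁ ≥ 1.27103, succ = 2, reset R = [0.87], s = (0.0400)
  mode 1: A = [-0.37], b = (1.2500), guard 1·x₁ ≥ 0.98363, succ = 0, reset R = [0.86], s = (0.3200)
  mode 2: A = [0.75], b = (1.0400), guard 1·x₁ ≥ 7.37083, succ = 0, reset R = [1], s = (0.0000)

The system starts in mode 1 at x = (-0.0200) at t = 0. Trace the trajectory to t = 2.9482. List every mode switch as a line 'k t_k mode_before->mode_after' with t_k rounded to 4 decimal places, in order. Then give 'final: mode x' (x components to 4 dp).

1 0.9460 1->0
2 1.9996 0->2
final: 2 3.7718

Mode 1: guard c·x = 0.9836 hit at Δt = 0.9460 (t = 0.9460), x⁻ = (0.9836) → reset → x⁺ = (1.1659), jump to mode 0
Mode 0: guard c·x = 1.2710 hit at Δt = 1.0536 (t = 1.9996), x⁻ = (1.2710) → reset → x⁺ = (1.1458), jump to mode 2
Mode 2: flow for 0.9486 to horizon, guard not reached → x = (3.7718)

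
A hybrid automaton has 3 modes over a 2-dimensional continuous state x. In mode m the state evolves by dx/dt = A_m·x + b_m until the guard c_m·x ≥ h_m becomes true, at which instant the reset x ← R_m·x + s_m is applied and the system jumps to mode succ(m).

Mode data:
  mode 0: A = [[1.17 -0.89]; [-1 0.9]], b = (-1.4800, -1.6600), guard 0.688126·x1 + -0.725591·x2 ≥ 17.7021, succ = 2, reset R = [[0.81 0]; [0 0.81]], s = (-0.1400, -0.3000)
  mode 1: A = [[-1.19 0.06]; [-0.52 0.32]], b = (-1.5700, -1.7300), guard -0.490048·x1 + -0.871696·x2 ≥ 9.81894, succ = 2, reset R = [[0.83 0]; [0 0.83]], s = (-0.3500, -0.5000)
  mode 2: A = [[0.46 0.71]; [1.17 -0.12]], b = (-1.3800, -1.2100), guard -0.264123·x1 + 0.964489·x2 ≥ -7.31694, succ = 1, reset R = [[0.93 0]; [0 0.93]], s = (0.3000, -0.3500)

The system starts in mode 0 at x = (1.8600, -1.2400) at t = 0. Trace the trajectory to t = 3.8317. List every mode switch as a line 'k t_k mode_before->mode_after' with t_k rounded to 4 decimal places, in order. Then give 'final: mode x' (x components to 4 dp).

1 1.0457 0->2
2 1.6493 2->1
3 2.6317 1->2
final: 2 -15.6333 -18.7531

Mode 0: guard c·x = 17.7021 hit at Δt = 1.0457 (t = 1.0457), x⁻ = (11.5722, -13.4222) → reset → x⁺ = (9.2334, -11.1720), jump to mode 2
Mode 2: guard c·x = -7.3169 hit at Δt = 0.6036 (t = 1.6493), x⁻ = (7.0906, -5.6446) → reset → x⁺ = (6.8943, -5.5995), jump to mode 1
Mode 1: guard c·x = 9.8189 hit at Δt = 0.9824 (t = 2.6317), x⁻ = (0.9071, -11.7741) → reset → x⁺ = (0.4029, -10.2725), jump to mode 2
Mode 2: flow for 1.2000 to horizon, guard not reached → x = (-15.6333, -18.7531)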